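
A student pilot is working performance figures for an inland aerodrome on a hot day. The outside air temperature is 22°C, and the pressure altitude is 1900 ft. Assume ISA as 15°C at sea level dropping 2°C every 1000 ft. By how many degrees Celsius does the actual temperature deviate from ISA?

ISA+10.8°C

ISA temperature at 1900 ft = 15 − 2 × (1900/1000) = 11.2°C.
Deviation = OAT − ISA = 22 − 11.2 = +10.8°C.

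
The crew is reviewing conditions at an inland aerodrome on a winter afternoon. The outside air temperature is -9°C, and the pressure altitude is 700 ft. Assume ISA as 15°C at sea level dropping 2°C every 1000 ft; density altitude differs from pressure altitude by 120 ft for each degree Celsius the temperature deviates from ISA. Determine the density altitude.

-2012 ft

ISA temperature at 700 ft = 15 − 2 × (700/1000) = 13.6°C.
ISA deviation = -9 − 13.6 = -22.6°C.
Density altitude = 700 + 120 × (-22.6) = 700 + (-2712) = -2012 ft.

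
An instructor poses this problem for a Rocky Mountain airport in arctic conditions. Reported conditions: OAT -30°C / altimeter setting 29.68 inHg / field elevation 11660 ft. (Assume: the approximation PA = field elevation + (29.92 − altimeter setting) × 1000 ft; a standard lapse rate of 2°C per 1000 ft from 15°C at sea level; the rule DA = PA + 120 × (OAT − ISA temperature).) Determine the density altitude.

Pressure altitude = 11660 + (29.92 − 29.68) × 1000 = 11660 + (+240) = 11900 ft.
ISA temperature at 11900 ft = 15 − 2 × (11900/1000) = -8.8°C.
ISA deviation = -30 − (-8.8) = -21.2°C.
Density altitude = 11900 + 120 × (-21.2) = 9356 ft.

9356 ft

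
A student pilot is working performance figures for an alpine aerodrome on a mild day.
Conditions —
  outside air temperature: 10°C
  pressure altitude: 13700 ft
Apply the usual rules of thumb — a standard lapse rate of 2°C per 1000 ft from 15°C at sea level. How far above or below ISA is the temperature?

ISA temperature at 13700 ft = 15 − 2 × (13700/1000) = -12.4°C.
Deviation = OAT − ISA = 10 − (-12.4) = +22.4°C.

ISA+22.4°C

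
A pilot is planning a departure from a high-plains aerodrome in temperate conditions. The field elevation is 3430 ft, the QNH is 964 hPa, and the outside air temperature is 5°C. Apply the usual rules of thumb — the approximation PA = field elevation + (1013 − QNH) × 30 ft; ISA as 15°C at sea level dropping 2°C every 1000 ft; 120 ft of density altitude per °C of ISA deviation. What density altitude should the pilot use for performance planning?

Pressure altitude = 3430 + (1013 − 964) × 30 = 3430 + (+1470) = 4900 ft.
ISA temperature at 4900 ft = 15 − 2 × (4900/1000) = 5.2°C.
ISA deviation = 5 − 5.2 = -0.2°C.
Density altitude = 4900 + 120 × (-0.2) = 4876 ft.

4876 ft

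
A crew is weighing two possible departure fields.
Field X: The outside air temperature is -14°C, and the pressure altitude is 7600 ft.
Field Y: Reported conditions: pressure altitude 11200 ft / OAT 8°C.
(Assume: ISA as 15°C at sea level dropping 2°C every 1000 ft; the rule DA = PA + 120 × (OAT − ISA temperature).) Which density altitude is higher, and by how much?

Field X: ISA temp = -0.2°C, deviation -13.8°C, DA = 7600 + 120 × (-13.8) = 5944 ft.
Field Y: ISA temp = -7.4°C, deviation +15.4°C, DA = 11200 + 120 × 15.4 = 13048 ft.
Field Y is higher by 13048 − 5944 = 7104 ft.

Field Y by 7104 ft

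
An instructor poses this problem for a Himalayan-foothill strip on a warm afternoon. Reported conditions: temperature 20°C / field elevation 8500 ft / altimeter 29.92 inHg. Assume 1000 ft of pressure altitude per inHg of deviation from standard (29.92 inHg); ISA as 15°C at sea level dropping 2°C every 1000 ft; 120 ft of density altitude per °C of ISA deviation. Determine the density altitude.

11140 ft

Pressure altitude = 8500 + (29.92 − 29.92) × 1000 = 8500 + (0) = 8500 ft.
ISA temperature at 8500 ft = 15 − 2 × (8500/1000) = -2°C.
ISA deviation = 20 − (-2) = +22°C.
Density altitude = 8500 + 120 × (22) = 11140 ft.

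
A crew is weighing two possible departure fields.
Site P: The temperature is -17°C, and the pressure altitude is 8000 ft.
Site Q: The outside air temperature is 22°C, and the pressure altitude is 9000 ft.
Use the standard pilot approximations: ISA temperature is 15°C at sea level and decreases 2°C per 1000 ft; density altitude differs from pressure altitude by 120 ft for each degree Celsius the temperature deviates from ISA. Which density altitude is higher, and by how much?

Site P: ISA temp = -1°C, deviation -16°C, DA = 8000 + 120 × (-16) = 6080 ft.
Site Q: ISA temp = -3°C, deviation +25°C, DA = 9000 + 120 × 25 = 12000 ft.
Site Q is higher by 12000 − 6080 = 5920 ft.

Site Q by 5920 ft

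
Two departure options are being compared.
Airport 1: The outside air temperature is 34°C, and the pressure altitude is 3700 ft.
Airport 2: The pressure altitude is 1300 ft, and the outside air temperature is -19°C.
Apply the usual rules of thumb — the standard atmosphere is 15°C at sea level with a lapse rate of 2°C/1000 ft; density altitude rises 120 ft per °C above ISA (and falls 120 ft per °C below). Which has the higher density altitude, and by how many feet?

Airport 1 by 9336 ft

Airport 1: ISA temp = 7.6°C, deviation +26.4°C, DA = 3700 + 120 × 26.4 = 6868 ft.
Airport 2: ISA temp = 12.4°C, deviation -31.4°C, DA = 1300 + 120 × (-31.4) = -2468 ft.
Airport 1 is higher by 6868 − (-2468) = 9336 ft.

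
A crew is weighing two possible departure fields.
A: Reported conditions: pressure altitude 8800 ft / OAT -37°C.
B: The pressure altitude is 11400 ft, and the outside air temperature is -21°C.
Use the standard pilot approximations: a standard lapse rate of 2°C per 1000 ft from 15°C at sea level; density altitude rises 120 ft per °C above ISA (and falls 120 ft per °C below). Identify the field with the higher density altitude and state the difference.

B by 5144 ft

A: ISA temp = -2.6°C, deviation -34.4°C, DA = 8800 + 120 × (-34.4) = 4672 ft.
B: ISA temp = -7.8°C, deviation -13.2°C, DA = 11400 + 120 × (-13.2) = 9816 ft.
B is higher by 9816 − 4672 = 5144 ft.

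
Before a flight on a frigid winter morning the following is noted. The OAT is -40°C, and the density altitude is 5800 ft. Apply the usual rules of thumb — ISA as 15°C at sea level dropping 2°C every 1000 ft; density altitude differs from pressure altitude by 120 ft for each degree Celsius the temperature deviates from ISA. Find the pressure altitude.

DA = PA + 120 × (OAT − (15 − 2·PA/1000)) = PA + 120·OAT − 1800 + 0.24·PA = 1.24·PA + 120·OAT − 1800.
So 1.24·PA = 5800 − 120 × (-40) + 1800 = 12400.
PA = 12400 / 1.24 = 10000 ft.

10000 ft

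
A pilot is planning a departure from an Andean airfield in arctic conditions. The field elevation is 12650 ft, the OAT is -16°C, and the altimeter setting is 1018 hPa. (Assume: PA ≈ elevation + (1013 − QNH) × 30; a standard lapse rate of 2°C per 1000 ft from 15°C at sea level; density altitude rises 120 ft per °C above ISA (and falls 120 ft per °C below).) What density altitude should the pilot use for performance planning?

Pressure altitude = 12650 + (1013 − 1018) × 30 = 12650 + (-150) = 12500 ft.
ISA temperature at 12500 ft = 15 − 2 × (12500/1000) = -10°C.
ISA deviation = -16 − (-10) = -6°C.
Density altitude = 12500 + 120 × (-6) = 11780 ft.

11780 ft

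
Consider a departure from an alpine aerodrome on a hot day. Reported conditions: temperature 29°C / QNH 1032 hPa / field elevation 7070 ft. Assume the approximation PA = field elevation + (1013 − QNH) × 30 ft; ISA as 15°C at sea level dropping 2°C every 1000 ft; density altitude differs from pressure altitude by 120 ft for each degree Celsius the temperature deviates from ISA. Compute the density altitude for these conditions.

Pressure altitude = 7070 + (1013 − 1032) × 30 = 7070 + (-570) = 6500 ft.
ISA temperature at 6500 ft = 15 − 2 × (6500/1000) = 2°C.
ISA deviation = 29 − 2 = +27°C.
Density altitude = 6500 + 120 × (27) = 9740 ft.

9740 ft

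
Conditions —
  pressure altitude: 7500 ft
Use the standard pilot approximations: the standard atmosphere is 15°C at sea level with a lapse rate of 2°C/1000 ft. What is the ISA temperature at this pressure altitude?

ISA temperature = 15 − 2 × (7500/1000) = 15 − 15 = 0°C.

0°C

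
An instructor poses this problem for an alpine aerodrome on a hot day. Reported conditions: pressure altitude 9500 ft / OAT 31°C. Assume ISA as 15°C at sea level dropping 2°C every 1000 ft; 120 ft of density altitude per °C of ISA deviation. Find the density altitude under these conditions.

13700 ft

ISA temperature at 9500 ft = 15 − 2 × (9500/1000) = -4°C.
ISA deviation = 31 − (-4) = +35°C.
Density altitude = 9500 + 120 × (35) = 9500 + (+4200) = 13700 ft.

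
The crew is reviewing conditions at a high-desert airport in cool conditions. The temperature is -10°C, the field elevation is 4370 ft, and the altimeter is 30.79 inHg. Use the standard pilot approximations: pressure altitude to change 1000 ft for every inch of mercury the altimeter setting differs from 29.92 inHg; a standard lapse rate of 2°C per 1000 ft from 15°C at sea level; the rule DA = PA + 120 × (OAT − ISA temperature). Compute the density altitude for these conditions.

Pressure altitude = 4370 + (29.92 − 30.79) × 1000 = 4370 + (-870) = 3500 ft.
ISA temperature at 3500 ft = 15 − 2 × (3500/1000) = 8°C.
ISA deviation = -10 − 8 = -18°C.
Density altitude = 3500 + 120 × (-18) = 1340 ft.

1340 ft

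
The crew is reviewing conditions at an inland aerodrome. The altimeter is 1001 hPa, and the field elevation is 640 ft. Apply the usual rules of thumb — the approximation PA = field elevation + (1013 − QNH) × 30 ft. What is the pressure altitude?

1000 ft

Pressure correction = (1013 − 1001) × 30 = +360 ft.
Pressure altitude = 640 + (+360) = 1000 ft.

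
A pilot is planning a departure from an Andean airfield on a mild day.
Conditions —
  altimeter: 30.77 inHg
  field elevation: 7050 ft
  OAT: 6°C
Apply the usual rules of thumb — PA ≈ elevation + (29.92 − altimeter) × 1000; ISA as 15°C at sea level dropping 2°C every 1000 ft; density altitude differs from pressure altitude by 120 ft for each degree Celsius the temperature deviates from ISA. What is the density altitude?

Pressure altitude = 7050 + (29.92 − 30.77) × 1000 = 7050 + (-850) = 6200 ft.
ISA temperature at 6200 ft = 15 − 2 × (6200/1000) = 2.6°C.
ISA deviation = 6 − 2.6 = +3.4°C.
Density altitude = 6200 + 120 × (3.4) = 6608 ft.

6608 ft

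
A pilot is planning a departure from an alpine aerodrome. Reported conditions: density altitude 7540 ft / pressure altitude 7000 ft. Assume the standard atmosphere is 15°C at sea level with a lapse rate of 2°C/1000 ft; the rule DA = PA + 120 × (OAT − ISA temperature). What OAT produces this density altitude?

Density altitude − pressure altitude = 7540 − 7000 = +540 ft.
At 120 ft/°C that is an ISA deviation of 540/120 = +4.5°C.
ISA temperature at 7000 ft = 15 − 2 × (7000/1000) = 1°C.
OAT = ISA + deviation = 1 + (+4.5) = 5.5°C.

5.5°C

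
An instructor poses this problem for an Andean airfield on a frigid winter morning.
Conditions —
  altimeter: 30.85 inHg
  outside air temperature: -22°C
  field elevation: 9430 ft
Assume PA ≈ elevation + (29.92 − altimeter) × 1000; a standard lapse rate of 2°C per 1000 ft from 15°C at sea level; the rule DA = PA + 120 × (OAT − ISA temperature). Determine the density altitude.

6100 ft

Pressure altitude = 9430 + (29.92 − 30.85) × 1000 = 9430 + (-930) = 8500 ft.
ISA temperature at 8500 ft = 15 − 2 × (8500/1000) = -2°C.
ISA deviation = -22 − (-2) = -20°C.
Density altitude = 8500 + 120 × (-20) = 6100 ft.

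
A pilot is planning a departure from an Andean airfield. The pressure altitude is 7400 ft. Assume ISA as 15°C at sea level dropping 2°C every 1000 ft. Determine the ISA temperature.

0.2°C

ISA temperature = 15 − 2 × (7400/1000) = 15 − 14.8 = 0.2°C.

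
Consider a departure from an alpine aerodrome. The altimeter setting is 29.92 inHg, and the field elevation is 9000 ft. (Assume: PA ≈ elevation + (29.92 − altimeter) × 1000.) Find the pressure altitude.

9000 ft

Pressure correction = (29.92 − 29.92) × 1000 = 0 ft.
Pressure altitude = 9000 + (0) = 9000 ft.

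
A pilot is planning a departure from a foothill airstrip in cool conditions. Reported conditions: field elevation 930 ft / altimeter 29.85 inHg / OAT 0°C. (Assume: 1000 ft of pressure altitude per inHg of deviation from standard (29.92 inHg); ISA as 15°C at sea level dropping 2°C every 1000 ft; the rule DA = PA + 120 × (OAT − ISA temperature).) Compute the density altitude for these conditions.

-560 ft

Pressure altitude = 930 + (29.92 − 29.85) × 1000 = 930 + (+70) = 1000 ft.
ISA temperature at 1000 ft = 15 − 2 × (1000/1000) = 13°C.
ISA deviation = 0 − 13 = -13°C.
Density altitude = 1000 + 120 × (-13) = -560 ft.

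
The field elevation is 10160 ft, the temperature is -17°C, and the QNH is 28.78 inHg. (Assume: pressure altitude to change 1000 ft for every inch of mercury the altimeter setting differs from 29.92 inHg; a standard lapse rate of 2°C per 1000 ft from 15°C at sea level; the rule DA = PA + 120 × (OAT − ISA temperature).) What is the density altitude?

10172 ft

Pressure altitude = 10160 + (29.92 − 28.78) × 1000 = 10160 + (+1140) = 11300 ft.
ISA temperature at 11300 ft = 15 − 2 × (11300/1000) = -7.6°C.
ISA deviation = -17 − (-7.6) = -9.4°C.
Density altitude = 11300 + 120 × (-9.4) = 10172 ft.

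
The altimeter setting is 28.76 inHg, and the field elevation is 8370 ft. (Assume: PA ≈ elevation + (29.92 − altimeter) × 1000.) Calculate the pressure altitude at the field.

9530 ft

Pressure correction = (29.92 − 28.76) × 1000 = +1160 ft.
Pressure altitude = 8370 + (+1160) = 9530 ft.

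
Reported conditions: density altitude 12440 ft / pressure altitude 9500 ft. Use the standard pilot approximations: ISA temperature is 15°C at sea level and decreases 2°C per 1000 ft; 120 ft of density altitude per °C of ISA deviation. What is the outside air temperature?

Density altitude − pressure altitude = 12440 − 9500 = +2940 ft.
At 120 ft/°C that is an ISA deviation of 2940/120 = +24.5°C.
ISA temperature at 9500 ft = 15 − 2 × (9500/1000) = -4°C.
OAT = ISA + deviation = -4 + (+24.5) = 20.5°C.

20.5°C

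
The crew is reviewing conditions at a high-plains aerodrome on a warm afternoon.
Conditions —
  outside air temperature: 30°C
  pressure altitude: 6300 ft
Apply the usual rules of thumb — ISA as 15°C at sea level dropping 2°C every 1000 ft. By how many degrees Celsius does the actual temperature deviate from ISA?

ISA+27.6°C

ISA temperature at 6300 ft = 15 − 2 × (6300/1000) = 2.4°C.
Deviation = OAT − ISA = 30 − 2.4 = +27.6°C.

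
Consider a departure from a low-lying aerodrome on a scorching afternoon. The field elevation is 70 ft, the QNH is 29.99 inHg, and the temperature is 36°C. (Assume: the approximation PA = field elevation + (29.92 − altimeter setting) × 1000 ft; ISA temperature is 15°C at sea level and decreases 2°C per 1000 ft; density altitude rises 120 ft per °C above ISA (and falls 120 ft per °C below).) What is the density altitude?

Pressure altitude = 70 + (29.92 − 29.99) × 1000 = 70 + (-70) = 0 ft.
ISA temperature at 0 ft = 15 − 2 × (0/1000) = 15°C.
ISA deviation = 36 − 15 = +21°C.
Density altitude = 0 + 120 × (21) = 2520 ft.

2520 ft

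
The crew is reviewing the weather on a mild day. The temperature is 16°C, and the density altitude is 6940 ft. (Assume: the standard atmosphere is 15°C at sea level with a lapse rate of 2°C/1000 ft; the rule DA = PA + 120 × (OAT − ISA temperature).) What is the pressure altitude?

DA = PA + 120 × (OAT − (15 − 2·PA/1000)) = PA + 120·OAT − 1800 + 0.24·PA = 1.24·PA + 120·OAT − 1800.
So 1.24·PA = 6940 − 120 × 16 + 1800 = 6820.
PA = 6820 / 1.24 = 5500 ft.

5500 ft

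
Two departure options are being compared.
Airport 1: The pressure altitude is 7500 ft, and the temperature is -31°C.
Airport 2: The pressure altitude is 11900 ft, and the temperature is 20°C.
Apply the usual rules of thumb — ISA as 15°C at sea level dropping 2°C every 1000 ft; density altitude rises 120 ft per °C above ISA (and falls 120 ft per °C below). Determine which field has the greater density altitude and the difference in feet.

Airport 2 by 11576 ft

Airport 1: ISA temp = 0°C, deviation -31°C, DA = 7500 + 120 × (-31) = 3780 ft.
Airport 2: ISA temp = -8.8°C, deviation +28.8°C, DA = 11900 + 120 × 28.8 = 15356 ft.
Airport 2 is higher by 15356 − 3780 = 11576 ft.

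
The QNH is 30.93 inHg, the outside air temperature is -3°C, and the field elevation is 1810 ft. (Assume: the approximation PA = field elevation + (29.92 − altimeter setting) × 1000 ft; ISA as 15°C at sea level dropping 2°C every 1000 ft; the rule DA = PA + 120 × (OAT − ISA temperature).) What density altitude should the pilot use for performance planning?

-1168 ft

Pressure altitude = 1810 + (29.92 − 30.93) × 1000 = 1810 + (-1010) = 800 ft.
ISA temperature at 800 ft = 15 − 2 × (800/1000) = 13.4°C.
ISA deviation = -3 − 13.4 = -16.4°C.
Density altitude = 800 + 120 × (-16.4) = -1168 ft.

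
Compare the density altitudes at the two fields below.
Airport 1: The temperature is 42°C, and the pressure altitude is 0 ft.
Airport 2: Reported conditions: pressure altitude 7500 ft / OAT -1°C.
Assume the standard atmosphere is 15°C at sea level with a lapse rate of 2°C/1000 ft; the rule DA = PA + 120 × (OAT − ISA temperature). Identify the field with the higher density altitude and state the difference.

Airport 1: ISA temp = 15°C, deviation +27°C, DA = 0 + 120 × 27 = 3240 ft.
Airport 2: ISA temp = 0°C, deviation -1°C, DA = 7500 + 120 × (-1) = 7380 ft.
Airport 2 is higher by 7380 − 3240 = 4140 ft.

Airport 2 by 4140 ft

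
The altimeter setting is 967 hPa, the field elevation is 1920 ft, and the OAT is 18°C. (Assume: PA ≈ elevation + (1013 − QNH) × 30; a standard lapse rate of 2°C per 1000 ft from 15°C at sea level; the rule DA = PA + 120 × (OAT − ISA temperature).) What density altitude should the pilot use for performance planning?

4452 ft

Pressure altitude = 1920 + (1013 − 967) × 30 = 1920 + (+1380) = 3300 ft.
ISA temperature at 3300 ft = 15 − 2 × (3300/1000) = 8.4°C.
ISA deviation = 18 − 8.4 = +9.6°C.
Density altitude = 3300 + 120 × (9.6) = 4452 ft.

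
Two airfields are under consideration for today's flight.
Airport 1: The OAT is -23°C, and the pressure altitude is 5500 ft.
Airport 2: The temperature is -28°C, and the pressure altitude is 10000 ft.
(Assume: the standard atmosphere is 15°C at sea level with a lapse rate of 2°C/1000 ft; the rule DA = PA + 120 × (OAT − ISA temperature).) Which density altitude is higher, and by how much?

Airport 2 by 4980 ft

Airport 1: ISA temp = 4°C, deviation -27°C, DA = 5500 + 120 × (-27) = 2260 ft.
Airport 2: ISA temp = -5°C, deviation -23°C, DA = 10000 + 120 × (-23) = 7240 ft.
Airport 2 is higher by 7240 − 2260 = 4980 ft.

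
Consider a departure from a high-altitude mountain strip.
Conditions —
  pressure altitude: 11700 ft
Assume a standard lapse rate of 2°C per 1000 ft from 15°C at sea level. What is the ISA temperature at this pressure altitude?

ISA temperature = 15 − 2 × (11700/1000) = 15 − 23.4 = -8.4°C.

-8.4°C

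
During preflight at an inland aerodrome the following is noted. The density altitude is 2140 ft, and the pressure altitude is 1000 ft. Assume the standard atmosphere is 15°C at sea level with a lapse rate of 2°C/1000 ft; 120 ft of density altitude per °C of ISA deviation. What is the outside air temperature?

22.5°C

Density altitude − pressure altitude = 2140 − 1000 = +1140 ft.
At 120 ft/°C that is an ISA deviation of 1140/120 = +9.5°C.
ISA temperature at 1000 ft = 15 − 2 × (1000/1000) = 13°C.
OAT = ISA + deviation = 13 + (+9.5) = 22.5°C.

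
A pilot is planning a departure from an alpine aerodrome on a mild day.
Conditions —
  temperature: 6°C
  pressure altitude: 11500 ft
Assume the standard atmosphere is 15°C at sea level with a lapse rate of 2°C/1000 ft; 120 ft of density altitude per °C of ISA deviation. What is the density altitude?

13180 ft

ISA temperature at 11500 ft = 15 − 2 × (11500/1000) = -8°C.
ISA deviation = 6 − (-8) = +14°C.
Density altitude = 11500 + 120 × (14) = 11500 + (+1680) = 13180 ft.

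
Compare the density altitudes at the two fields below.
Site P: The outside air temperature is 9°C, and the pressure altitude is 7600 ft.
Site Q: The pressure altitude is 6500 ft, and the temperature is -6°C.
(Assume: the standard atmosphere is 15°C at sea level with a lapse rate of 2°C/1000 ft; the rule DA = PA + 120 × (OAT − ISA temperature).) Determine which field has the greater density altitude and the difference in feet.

Site P by 3164 ft

Site P: ISA temp = -0.2°C, deviation +9.2°C, DA = 7600 + 120 × 9.2 = 8704 ft.
Site Q: ISA temp = 2°C, deviation -8°C, DA = 6500 + 120 × (-8) = 5540 ft.
Site P is higher by 8704 − 5540 = 3164 ft.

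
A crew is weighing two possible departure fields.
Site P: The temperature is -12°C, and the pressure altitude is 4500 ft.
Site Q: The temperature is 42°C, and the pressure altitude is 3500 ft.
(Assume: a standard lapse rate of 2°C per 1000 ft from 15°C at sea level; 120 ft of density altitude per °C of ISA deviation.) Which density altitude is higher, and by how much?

Site Q by 5240 ft

Site P: ISA temp = 6°C, deviation -18°C, DA = 4500 + 120 × (-18) = 2340 ft.
Site Q: ISA temp = 8°C, deviation +34°C, DA = 3500 + 120 × 34 = 7580 ft.
Site Q is higher by 7580 − 2340 = 5240 ft.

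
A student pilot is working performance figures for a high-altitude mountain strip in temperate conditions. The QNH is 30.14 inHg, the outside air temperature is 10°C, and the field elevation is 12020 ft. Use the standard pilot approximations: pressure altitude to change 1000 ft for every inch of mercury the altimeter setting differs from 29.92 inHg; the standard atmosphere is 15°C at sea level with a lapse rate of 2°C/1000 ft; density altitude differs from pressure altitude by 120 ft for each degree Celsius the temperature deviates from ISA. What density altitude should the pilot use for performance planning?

14032 ft

Pressure altitude = 12020 + (29.92 − 30.14) × 1000 = 12020 + (-220) = 11800 ft.
ISA temperature at 11800 ft = 15 − 2 × (11800/1000) = -8.6°C.
ISA deviation = 10 − (-8.6) = +18.6°C.
Density altitude = 11800 + 120 × (18.6) = 14032 ft.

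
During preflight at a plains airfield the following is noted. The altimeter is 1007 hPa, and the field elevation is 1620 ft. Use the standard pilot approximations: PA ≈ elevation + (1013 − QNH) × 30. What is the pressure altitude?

1800 ft

Pressure correction = (1013 − 1007) × 30 = +180 ft.
Pressure altitude = 1620 + (+180) = 1800 ft.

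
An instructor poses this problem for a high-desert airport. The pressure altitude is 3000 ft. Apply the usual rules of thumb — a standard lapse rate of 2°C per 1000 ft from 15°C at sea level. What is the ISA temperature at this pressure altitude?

9°C

ISA temperature = 15 − 2 × (3000/1000) = 15 − 6 = 9°C.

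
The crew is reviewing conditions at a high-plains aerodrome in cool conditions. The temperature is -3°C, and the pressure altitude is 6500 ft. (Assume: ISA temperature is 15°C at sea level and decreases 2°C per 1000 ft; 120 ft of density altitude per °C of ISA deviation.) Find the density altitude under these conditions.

ISA temperature at 6500 ft = 15 − 2 × (6500/1000) = 2°C.
ISA deviation = -3 − 2 = -5°C.
Density altitude = 6500 + 120 × (-5) = 6500 + (-600) = 5900 ft.

5900 ft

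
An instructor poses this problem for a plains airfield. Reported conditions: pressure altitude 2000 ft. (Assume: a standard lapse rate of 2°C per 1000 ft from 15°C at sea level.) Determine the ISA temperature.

ISA temperature = 15 − 2 × (2000/1000) = 15 − 4 = 11°C.

11°C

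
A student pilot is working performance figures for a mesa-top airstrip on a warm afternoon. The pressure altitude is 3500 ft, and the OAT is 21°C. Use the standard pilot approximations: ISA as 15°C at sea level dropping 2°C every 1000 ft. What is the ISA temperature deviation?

ISA+13°C

ISA temperature at 3500 ft = 15 − 2 × (3500/1000) = 8°C.
Deviation = OAT − ISA = 21 − 8 = +13°C.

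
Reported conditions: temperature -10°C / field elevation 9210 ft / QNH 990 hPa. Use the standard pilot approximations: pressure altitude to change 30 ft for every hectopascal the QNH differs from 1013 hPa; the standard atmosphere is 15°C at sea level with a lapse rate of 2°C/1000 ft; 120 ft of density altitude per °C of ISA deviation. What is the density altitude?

9276 ft

Pressure altitude = 9210 + (1013 − 990) × 30 = 9210 + (+690) = 9900 ft.
ISA temperature at 9900 ft = 15 − 2 × (9900/1000) = -4.8°C.
ISA deviation = -10 − (-4.8) = -5.2°C.
Density altitude = 9900 + 120 × (-5.2) = 9276 ft.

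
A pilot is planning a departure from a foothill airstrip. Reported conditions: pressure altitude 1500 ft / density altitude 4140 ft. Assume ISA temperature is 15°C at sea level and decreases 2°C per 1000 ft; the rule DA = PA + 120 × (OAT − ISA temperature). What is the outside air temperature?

Density altitude − pressure altitude = 4140 − 1500 = +2640 ft.
At 120 ft/°C that is an ISA deviation of 2640/120 = +22°C.
ISA temperature at 1500 ft = 15 − 2 × (1500/1000) = 12°C.
OAT = ISA + deviation = 12 + (+22) = 34°C.

34°C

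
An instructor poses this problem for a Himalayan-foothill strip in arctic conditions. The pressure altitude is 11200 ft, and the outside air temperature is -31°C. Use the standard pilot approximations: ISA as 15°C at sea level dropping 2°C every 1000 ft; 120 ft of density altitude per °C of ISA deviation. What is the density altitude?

8368 ft

ISA temperature at 11200 ft = 15 − 2 × (11200/1000) = -7.4°C.
ISA deviation = -31 − (-7.4) = -23.6°C.
Density altitude = 11200 + 120 × (-23.6) = 11200 + (-2832) = 8368 ft.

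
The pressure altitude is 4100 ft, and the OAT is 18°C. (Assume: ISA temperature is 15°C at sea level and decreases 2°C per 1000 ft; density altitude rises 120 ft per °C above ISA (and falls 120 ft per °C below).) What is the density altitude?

ISA temperature at 4100 ft = 15 − 2 × (4100/1000) = 6.8°C.
ISA deviation = 18 − 6.8 = +11.2°C.
Density altitude = 4100 + 120 × (11.2) = 4100 + (+1344) = 5444 ft.

5444 ft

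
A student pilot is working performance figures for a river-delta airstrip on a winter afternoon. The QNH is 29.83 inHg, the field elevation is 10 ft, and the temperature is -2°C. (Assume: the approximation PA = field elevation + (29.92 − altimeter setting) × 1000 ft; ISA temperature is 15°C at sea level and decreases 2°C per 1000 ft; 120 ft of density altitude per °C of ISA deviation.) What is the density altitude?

-1916 ft

Pressure altitude = 10 + (29.92 − 29.83) × 1000 = 10 + (+90) = 100 ft.
ISA temperature at 100 ft = 15 − 2 × (100/1000) = 14.8°C.
ISA deviation = -2 − 14.8 = -16.8°C.
Density altitude = 100 + 120 × (-16.8) = -1916 ft.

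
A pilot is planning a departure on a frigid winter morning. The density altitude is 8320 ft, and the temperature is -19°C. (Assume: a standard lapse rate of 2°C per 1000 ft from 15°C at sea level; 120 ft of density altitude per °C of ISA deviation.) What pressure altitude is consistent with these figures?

DA = PA + 120 × (OAT − (15 − 2·PA/1000)) = PA + 120·OAT − 1800 + 0.24·PA = 1.24·PA + 120·OAT − 1800.
So 1.24·PA = 8320 − 120 × (-19) + 1800 = 12400.
PA = 12400 / 1.24 = 10000 ft.

10000 ft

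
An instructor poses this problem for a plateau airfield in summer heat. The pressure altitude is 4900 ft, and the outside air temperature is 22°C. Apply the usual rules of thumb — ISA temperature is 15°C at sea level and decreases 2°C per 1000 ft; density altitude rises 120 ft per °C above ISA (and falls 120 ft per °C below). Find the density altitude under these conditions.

ISA temperature at 4900 ft = 15 − 2 × (4900/1000) = 5.2°C.
ISA deviation = 22 − 5.2 = +16.8°C.
Density altitude = 4900 + 120 × (16.8) = 4900 + (+2016) = 6916 ft.

6916 ft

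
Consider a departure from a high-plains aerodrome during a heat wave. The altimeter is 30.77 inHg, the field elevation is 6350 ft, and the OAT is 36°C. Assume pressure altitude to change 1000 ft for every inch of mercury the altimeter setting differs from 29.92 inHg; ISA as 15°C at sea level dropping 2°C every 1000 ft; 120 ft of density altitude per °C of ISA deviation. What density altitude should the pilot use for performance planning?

Pressure altitude = 6350 + (29.92 − 30.77) × 1000 = 6350 + (-850) = 5500 ft.
ISA temperature at 5500 ft = 15 − 2 × (5500/1000) = 4°C.
ISA deviation = 36 − 4 = +32°C.
Density altitude = 5500 + 120 × (32) = 9340 ft.

9340 ft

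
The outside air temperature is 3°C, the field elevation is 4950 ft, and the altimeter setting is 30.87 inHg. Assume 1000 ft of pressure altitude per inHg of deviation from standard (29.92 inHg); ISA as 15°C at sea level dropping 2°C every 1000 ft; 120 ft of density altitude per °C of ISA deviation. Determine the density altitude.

Pressure altitude = 4950 + (29.92 − 30.87) × 1000 = 4950 + (-950) = 4000 ft.
ISA temperature at 4000 ft = 15 − 2 × (4000/1000) = 7°C.
ISA deviation = 3 − 7 = -4°C.
Density altitude = 4000 + 120 × (-4) = 3520 ft.

3520 ft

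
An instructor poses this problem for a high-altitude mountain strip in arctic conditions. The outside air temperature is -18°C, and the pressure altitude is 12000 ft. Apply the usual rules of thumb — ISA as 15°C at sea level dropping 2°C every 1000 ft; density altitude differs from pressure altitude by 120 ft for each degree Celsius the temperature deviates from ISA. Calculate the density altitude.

ISA temperature at 12000 ft = 15 − 2 × (12000/1000) = -9°C.
ISA deviation = -18 − (-9) = -9°C.
Density altitude = 12000 + 120 × (-9) = 12000 + (-1080) = 10920 ft.

10920 ft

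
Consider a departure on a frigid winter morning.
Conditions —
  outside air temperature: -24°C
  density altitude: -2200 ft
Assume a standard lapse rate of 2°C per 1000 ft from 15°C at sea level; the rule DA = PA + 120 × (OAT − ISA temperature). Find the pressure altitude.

DA = PA + 120 × (OAT − (15 − 2·PA/1000)) = PA + 120·OAT − 1800 + 0.24·PA = 1.24·PA + 120·OAT − 1800.
So 1.24·PA = -2200 − 120 × (-24) + 1800 = 2480.
PA = 2480 / 1.24 = 2000 ft.

2000 ft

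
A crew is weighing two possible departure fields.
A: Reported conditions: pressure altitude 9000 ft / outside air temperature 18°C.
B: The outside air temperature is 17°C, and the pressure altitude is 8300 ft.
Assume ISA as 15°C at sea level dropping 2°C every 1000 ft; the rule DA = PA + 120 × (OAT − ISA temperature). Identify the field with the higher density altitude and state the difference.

A: ISA temp = -3°C, deviation +21°C, DA = 9000 + 120 × 21 = 11520 ft.
B: ISA temp = -1.6°C, deviation +18.6°C, DA = 8300 + 120 × 18.6 = 10532 ft.
A is higher by 11520 − 10532 = 988 ft.

A by 988 ft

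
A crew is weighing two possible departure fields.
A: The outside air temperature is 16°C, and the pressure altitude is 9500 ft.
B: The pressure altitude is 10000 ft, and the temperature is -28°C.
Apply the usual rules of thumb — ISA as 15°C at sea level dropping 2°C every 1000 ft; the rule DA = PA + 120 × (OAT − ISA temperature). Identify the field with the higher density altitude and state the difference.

A by 4660 ft

A: ISA temp = -4°C, deviation +20°C, DA = 9500 + 120 × 20 = 11900 ft.
B: ISA temp = -5°C, deviation -23°C, DA = 10000 + 120 × (-23) = 7240 ft.
A is higher by 11900 − 7240 = 4660 ft.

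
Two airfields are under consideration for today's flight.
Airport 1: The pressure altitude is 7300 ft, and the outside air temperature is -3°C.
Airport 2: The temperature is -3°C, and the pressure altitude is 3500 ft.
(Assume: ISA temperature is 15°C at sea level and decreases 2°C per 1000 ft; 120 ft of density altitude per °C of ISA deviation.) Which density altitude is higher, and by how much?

Airport 1: ISA temp = 0.4°C, deviation -3.4°C, DA = 7300 + 120 × (-3.4) = 6892 ft.
Airport 2: ISA temp = 8°C, deviation -11°C, DA = 3500 + 120 × (-11) = 2180 ft.
Airport 1 is higher by 6892 − 2180 = 4712 ft.

Airport 1 by 4712 ft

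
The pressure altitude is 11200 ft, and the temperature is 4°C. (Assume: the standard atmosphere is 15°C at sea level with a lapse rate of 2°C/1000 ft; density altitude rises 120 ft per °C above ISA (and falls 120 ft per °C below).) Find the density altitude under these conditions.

ISA temperature at 11200 ft = 15 − 2 × (11200/1000) = -7.4°C.
ISA deviation = 4 − (-7.4) = +11.4°C.
Density altitude = 11200 + 120 × (11.4) = 11200 + (+1368) = 12568 ft.

12568 ft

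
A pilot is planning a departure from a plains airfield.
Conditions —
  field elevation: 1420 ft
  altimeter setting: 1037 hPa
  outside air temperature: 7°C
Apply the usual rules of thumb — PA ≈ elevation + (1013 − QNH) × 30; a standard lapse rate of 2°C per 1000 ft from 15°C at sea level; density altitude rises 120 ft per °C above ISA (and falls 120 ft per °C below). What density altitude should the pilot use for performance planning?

-92 ft

Pressure altitude = 1420 + (1013 − 1037) × 30 = 1420 + (-720) = 700 ft.
ISA temperature at 700 ft = 15 − 2 × (700/1000) = 13.6°C.
ISA deviation = 7 − 13.6 = -6.6°C.
Density altitude = 700 + 120 × (-6.6) = -92 ft.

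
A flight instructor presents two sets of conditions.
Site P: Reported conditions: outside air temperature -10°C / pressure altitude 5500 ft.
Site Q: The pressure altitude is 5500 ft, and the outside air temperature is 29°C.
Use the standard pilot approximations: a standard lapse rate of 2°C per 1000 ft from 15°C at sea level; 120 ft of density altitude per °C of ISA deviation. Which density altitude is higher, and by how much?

Site P: ISA temp = 4°C, deviation -14°C, DA = 5500 + 120 × (-14) = 3820 ft.
Site Q: ISA temp = 4°C, deviation +25°C, DA = 5500 + 120 × 25 = 8500 ft.
Site Q is higher by 8500 − 3820 = 4680 ft.

Site Q by 4680 ft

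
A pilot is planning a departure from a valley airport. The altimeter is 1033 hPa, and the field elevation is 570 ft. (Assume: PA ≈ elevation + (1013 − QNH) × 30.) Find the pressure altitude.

Pressure correction = (1013 − 1033) × 30 = -600 ft.
Pressure altitude = 570 + (-600) = -30 ft.

-30 ft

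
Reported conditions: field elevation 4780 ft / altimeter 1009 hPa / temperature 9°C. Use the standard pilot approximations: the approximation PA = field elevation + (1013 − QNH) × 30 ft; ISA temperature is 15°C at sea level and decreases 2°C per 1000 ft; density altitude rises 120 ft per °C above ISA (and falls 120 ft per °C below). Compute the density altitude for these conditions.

5356 ft

Pressure altitude = 4780 + (1013 − 1009) × 30 = 4780 + (+120) = 4900 ft.
ISA temperature at 4900 ft = 15 − 2 × (4900/1000) = 5.2°C.
ISA deviation = 9 − 5.2 = +3.8°C.
Density altitude = 4900 + 120 × (3.8) = 5356 ft.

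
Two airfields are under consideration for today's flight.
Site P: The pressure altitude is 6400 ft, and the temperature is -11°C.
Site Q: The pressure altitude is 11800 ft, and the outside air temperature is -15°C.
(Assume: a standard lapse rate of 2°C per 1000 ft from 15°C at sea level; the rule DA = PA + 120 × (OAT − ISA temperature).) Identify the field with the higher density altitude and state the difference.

Site P: ISA temp = 2.2°C, deviation -13.2°C, DA = 6400 + 120 × (-13.2) = 4816 ft.
Site Q: ISA temp = -8.6°C, deviation -6.4°C, DA = 11800 + 120 × (-6.4) = 11032 ft.
Site Q is higher by 11032 − 4816 = 6216 ft.

Site Q by 6216 ft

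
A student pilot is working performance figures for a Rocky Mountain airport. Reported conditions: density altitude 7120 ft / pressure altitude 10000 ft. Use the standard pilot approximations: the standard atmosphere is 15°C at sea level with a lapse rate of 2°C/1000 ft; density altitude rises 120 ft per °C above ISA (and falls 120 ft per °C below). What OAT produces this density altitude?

-29°C

Density altitude − pressure altitude = 7120 − 10000 = -2880 ft.
At 120 ft/°C that is an ISA deviation of -2880/120 = -24°C.
ISA temperature at 10000 ft = 15 − 2 × (10000/1000) = -5°C.
OAT = ISA + deviation = -5 + (-24) = -29°C.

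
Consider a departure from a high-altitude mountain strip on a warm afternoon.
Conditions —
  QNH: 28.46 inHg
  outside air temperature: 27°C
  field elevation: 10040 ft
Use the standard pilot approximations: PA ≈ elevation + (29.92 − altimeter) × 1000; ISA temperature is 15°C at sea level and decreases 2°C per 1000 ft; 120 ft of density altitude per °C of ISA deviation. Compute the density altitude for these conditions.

15700 ft

Pressure altitude = 10040 + (29.92 − 28.46) × 1000 = 10040 + (+1460) = 11500 ft.
ISA temperature at 11500 ft = 15 − 2 × (11500/1000) = -8°C.
ISA deviation = 27 − (-8) = +35°C.
Density altitude = 11500 + 120 × (35) = 15700 ft.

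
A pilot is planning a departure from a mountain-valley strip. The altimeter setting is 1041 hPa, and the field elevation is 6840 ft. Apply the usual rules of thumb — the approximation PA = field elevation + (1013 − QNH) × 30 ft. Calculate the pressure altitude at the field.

6000 ft

Pressure correction = (1013 − 1041) × 30 = -840 ft.
Pressure altitude = 6840 + (-840) = 6000 ft.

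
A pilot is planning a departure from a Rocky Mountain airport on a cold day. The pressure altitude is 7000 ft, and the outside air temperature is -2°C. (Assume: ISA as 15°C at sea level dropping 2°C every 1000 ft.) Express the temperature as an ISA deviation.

ISA-3°C

ISA temperature at 7000 ft = 15 − 2 × (7000/1000) = 1°C.
Deviation = OAT − ISA = -2 − 1 = -3°C.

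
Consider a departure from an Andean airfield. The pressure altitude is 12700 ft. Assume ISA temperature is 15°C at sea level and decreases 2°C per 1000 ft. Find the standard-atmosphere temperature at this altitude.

-10.4°C

ISA temperature = 15 − 2 × (12700/1000) = 15 − 25.4 = -10.4°C.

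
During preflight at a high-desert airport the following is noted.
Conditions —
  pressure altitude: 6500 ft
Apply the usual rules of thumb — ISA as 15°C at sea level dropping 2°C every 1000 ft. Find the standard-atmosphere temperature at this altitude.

ISA temperature = 15 − 2 × (6500/1000) = 15 − 13 = 2°C.

2°C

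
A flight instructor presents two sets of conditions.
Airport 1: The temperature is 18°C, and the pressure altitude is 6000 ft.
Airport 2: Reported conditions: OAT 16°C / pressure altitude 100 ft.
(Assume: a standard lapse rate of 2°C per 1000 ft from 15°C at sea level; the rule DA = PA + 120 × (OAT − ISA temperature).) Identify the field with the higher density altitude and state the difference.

Airport 1: ISA temp = 3°C, deviation +15°C, DA = 6000 + 120 × 15 = 7800 ft.
Airport 2: ISA temp = 14.8°C, deviation +1.2°C, DA = 100 + 120 × 1.2 = 244 ft.
Airport 1 is higher by 7800 − 244 = 7556 ft.

Airport 1 by 7556 ft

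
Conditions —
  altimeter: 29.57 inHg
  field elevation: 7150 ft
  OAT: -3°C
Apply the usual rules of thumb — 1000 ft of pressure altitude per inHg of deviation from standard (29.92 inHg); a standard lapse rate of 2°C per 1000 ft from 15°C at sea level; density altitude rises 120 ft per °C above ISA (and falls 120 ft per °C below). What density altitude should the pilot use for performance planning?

7140 ft

Pressure altitude = 7150 + (29.92 − 29.57) × 1000 = 7150 + (+350) = 7500 ft.
ISA temperature at 7500 ft = 15 − 2 × (7500/1000) = 0°C.
ISA deviation = -3 − 0 = -3°C.
Density altitude = 7500 + 120 × (-3) = 7140 ft.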